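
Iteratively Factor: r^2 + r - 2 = (r + 2)*(r - 1)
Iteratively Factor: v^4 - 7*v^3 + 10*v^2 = (v)*(v^3 - 7*v^2 + 10*v) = v*(v - 2)*(v^2 - 5*v) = v*(v - 5)*(v - 2)*(v)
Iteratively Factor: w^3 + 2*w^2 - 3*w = (w + 3)*(w^2 - w) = (w - 1)*(w + 3)*(w)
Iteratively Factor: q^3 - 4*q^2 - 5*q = (q)*(q^2 - 4*q - 5) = q*(q - 5)*(q + 1)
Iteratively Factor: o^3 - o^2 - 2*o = (o + 1)*(o^2 - 2*o) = o*(o + 1)*(o - 2)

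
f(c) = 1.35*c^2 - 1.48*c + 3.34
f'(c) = 2.7*c - 1.48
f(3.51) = 14.78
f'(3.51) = 8.00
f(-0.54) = 4.53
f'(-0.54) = -2.94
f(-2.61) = 16.40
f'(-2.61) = -8.53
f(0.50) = 2.94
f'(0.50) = -0.13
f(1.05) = 3.27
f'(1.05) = 1.36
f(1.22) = 3.54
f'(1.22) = 1.81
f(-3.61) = 26.28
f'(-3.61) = -11.23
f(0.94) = 3.14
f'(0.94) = 1.06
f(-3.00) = 19.93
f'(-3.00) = -9.58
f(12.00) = 179.98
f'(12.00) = 30.92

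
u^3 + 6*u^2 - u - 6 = (u - 1)*(u + 1)*(u + 6)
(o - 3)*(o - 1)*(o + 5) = o^3 + o^2 - 17*o + 15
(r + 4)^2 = r^2 + 8*r + 16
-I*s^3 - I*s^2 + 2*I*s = s*(s + 2)*(-I*s + I)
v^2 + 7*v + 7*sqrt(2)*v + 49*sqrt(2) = (v + 7)*(v + 7*sqrt(2))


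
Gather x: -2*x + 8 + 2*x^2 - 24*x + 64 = 2*x^2 - 26*x + 72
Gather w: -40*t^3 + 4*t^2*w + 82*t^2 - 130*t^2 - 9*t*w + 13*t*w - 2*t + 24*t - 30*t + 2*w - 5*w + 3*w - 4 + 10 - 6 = -40*t^3 - 48*t^2 - 8*t + w*(4*t^2 + 4*t)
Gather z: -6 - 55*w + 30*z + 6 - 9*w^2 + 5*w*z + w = -9*w^2 - 54*w + z*(5*w + 30)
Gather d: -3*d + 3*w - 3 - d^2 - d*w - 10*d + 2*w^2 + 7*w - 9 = -d^2 + d*(-w - 13) + 2*w^2 + 10*w - 12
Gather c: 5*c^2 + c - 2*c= 5*c^2 - c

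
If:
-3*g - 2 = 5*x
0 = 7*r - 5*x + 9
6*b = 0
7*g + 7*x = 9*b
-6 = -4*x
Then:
No Solution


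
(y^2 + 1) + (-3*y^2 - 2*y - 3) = -2*y^2 - 2*y - 2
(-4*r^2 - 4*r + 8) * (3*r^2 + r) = -12*r^4 - 16*r^3 + 20*r^2 + 8*r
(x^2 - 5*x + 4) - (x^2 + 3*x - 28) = 32 - 8*x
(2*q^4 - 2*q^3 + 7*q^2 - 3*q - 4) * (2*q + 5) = 4*q^5 + 6*q^4 + 4*q^3 + 29*q^2 - 23*q - 20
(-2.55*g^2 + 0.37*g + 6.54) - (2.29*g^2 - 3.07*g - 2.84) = -4.84*g^2 + 3.44*g + 9.38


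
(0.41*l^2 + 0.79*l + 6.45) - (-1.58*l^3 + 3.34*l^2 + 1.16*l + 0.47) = 1.58*l^3 - 2.93*l^2 - 0.37*l + 5.98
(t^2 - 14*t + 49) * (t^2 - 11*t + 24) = t^4 - 25*t^3 + 227*t^2 - 875*t + 1176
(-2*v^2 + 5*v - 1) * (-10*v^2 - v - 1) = 20*v^4 - 48*v^3 + 7*v^2 - 4*v + 1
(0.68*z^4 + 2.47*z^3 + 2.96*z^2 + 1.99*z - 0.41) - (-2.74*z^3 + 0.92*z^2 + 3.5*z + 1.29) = 0.68*z^4 + 5.21*z^3 + 2.04*z^2 - 1.51*z - 1.7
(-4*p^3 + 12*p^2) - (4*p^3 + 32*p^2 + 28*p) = -8*p^3 - 20*p^2 - 28*p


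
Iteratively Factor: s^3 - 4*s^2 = (s)*(s^2 - 4*s) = s^2*(s - 4)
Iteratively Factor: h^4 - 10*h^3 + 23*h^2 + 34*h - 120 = (h + 2)*(h^3 - 12*h^2 + 47*h - 60) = (h - 3)*(h + 2)*(h^2 - 9*h + 20) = (h - 4)*(h - 3)*(h + 2)*(h - 5)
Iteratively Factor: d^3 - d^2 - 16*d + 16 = (d + 4)*(d^2 - 5*d + 4) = (d - 4)*(d + 4)*(d - 1)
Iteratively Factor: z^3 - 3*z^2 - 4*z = (z)*(z^2 - 3*z - 4) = z*(z - 4)*(z + 1)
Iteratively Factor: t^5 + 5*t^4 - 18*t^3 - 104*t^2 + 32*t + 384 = (t + 4)*(t^4 + t^3 - 22*t^2 - 16*t + 96) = (t + 3)*(t + 4)*(t^3 - 2*t^2 - 16*t + 32) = (t - 2)*(t + 3)*(t + 4)*(t^2 - 16) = (t - 4)*(t - 2)*(t + 3)*(t + 4)*(t + 4)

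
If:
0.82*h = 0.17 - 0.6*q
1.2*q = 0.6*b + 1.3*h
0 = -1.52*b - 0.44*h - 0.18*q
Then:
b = -0.05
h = 0.13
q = 0.11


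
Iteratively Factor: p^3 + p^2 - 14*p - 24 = (p - 4)*(p^2 + 5*p + 6) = (p - 4)*(p + 2)*(p + 3)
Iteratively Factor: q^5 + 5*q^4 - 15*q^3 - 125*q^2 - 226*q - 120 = (q - 5)*(q^4 + 10*q^3 + 35*q^2 + 50*q + 24) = (q - 5)*(q + 2)*(q^3 + 8*q^2 + 19*q + 12) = (q - 5)*(q + 2)*(q + 4)*(q^2 + 4*q + 3) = (q - 5)*(q + 1)*(q + 2)*(q + 4)*(q + 3)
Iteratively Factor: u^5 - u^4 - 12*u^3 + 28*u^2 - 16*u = (u)*(u^4 - u^3 - 12*u^2 + 28*u - 16) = u*(u - 2)*(u^3 + u^2 - 10*u + 8) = u*(u - 2)*(u - 1)*(u^2 + 2*u - 8) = u*(u - 2)^2*(u - 1)*(u + 4)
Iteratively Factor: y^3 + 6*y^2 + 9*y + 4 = (y + 1)*(y^2 + 5*y + 4) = (y + 1)^2*(y + 4)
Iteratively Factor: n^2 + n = (n)*(n + 1)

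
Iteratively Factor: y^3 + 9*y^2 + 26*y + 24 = (y + 4)*(y^2 + 5*y + 6) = (y + 3)*(y + 4)*(y + 2)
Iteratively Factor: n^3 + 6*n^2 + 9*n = (n + 3)*(n^2 + 3*n) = n*(n + 3)*(n + 3)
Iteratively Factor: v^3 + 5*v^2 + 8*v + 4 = (v + 2)*(v^2 + 3*v + 2) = (v + 2)^2*(v + 1)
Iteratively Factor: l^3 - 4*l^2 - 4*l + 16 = (l - 4)*(l^2 - 4) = (l - 4)*(l + 2)*(l - 2)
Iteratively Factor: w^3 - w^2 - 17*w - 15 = (w + 1)*(w^2 - 2*w - 15) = (w + 1)*(w + 3)*(w - 5)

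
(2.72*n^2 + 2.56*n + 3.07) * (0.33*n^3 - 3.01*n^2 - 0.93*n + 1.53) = 0.8976*n^5 - 7.3424*n^4 - 9.2221*n^3 - 7.4599*n^2 + 1.0617*n + 4.6971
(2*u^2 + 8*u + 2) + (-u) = 2*u^2 + 7*u + 2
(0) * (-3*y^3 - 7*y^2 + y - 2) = 0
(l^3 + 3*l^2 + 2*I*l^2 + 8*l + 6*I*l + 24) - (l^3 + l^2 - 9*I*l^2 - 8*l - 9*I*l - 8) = 2*l^2 + 11*I*l^2 + 16*l + 15*I*l + 32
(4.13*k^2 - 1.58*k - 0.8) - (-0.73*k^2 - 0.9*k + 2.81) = 4.86*k^2 - 0.68*k - 3.61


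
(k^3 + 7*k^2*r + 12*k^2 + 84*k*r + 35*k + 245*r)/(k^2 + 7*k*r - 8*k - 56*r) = (k^2 + 12*k + 35)/(k - 8)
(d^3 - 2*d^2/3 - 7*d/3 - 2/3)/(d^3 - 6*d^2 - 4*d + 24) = (3*d^2 + 4*d + 1)/(3*(d^2 - 4*d - 12))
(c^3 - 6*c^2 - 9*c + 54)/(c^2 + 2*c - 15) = (c^2 - 3*c - 18)/(c + 5)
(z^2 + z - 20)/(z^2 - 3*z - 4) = (z + 5)/(z + 1)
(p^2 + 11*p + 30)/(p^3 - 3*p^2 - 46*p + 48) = (p + 5)/(p^2 - 9*p + 8)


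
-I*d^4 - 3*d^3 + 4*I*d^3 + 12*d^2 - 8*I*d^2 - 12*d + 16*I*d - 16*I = (d - 2)^2*(d - 4*I)*(-I*d + 1)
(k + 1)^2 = k^2 + 2*k + 1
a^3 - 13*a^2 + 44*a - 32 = (a - 8)*(a - 4)*(a - 1)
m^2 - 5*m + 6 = (m - 3)*(m - 2)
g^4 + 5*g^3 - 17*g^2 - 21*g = g*(g - 3)*(g + 1)*(g + 7)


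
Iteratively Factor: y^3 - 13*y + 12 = (y + 4)*(y^2 - 4*y + 3) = (y - 1)*(y + 4)*(y - 3)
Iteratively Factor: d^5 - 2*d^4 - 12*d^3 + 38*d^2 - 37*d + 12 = (d + 4)*(d^4 - 6*d^3 + 12*d^2 - 10*d + 3) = (d - 3)*(d + 4)*(d^3 - 3*d^2 + 3*d - 1) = (d - 3)*(d - 1)*(d + 4)*(d^2 - 2*d + 1) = (d - 3)*(d - 1)^2*(d + 4)*(d - 1)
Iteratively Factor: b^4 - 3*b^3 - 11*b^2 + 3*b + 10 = (b + 1)*(b^3 - 4*b^2 - 7*b + 10) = (b - 5)*(b + 1)*(b^2 + b - 2) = (b - 5)*(b + 1)*(b + 2)*(b - 1)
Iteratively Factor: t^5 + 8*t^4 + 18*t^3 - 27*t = (t + 3)*(t^4 + 5*t^3 + 3*t^2 - 9*t) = (t - 1)*(t + 3)*(t^3 + 6*t^2 + 9*t) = t*(t - 1)*(t + 3)*(t^2 + 6*t + 9) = t*(t - 1)*(t + 3)^2*(t + 3)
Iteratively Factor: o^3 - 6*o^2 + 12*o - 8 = (o - 2)*(o^2 - 4*o + 4) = (o - 2)^2*(o - 2)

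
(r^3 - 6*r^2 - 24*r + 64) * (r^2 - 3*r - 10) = r^5 - 9*r^4 - 16*r^3 + 196*r^2 + 48*r - 640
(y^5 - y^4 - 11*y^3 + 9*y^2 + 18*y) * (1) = y^5 - y^4 - 11*y^3 + 9*y^2 + 18*y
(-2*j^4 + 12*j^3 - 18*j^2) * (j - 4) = -2*j^5 + 20*j^4 - 66*j^3 + 72*j^2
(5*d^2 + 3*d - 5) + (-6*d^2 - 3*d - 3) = -d^2 - 8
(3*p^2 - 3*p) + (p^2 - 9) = 4*p^2 - 3*p - 9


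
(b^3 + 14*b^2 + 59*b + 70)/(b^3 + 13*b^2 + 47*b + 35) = (b + 2)/(b + 1)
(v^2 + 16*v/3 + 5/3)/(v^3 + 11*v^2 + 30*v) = (v + 1/3)/(v*(v + 6))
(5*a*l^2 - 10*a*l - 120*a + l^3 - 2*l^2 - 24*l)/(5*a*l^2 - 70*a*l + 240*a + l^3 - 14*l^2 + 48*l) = (l + 4)/(l - 8)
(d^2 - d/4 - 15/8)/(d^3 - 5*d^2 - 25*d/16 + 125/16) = 2*(2*d - 3)/(4*d^2 - 25*d + 25)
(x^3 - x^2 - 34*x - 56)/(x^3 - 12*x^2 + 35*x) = (x^2 + 6*x + 8)/(x*(x - 5))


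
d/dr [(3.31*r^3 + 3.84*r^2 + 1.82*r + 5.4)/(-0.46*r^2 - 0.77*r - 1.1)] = (-1.5226*r^4 - 5.0974*r^3 - 13.0426*r^2 - 3.48*r + 2.156)/(0.2116*r^4 + 0.7084*r^3 + 1.6049*r^2 + 1.694*r + 1.21)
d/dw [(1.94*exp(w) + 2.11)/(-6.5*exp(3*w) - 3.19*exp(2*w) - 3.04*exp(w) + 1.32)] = (25.22*exp(3*w) + 47.3336*exp(2*w) + 13.4618*exp(w) + 8.9752)*exp(w)/(42.25*exp(6*w) + 41.47*exp(5*w) + 49.6961*exp(4*w) + 2.2352*exp(3*w) + 0.82*exp(2*w) - 8.0256*exp(w) + 1.7424)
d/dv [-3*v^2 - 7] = -6*v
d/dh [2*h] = 2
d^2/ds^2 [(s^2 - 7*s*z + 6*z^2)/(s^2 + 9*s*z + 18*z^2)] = 8*z*(-4*s^3 - 9*s^2*z + 135*s*z^2 + 459*z^3)/(s^6 + 27*s^5*z + 297*s^4*z^2 + 1701*s^3*z^3 + 5346*s^2*z^4 + 8748*s*z^5 + 5832*z^6)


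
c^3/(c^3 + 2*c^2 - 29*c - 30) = c^3/(c^3 + 2*c^2 - 29*c - 30)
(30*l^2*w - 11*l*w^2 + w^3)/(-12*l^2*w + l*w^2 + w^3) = (30*l^2 - 11*l*w + w^2)/(-12*l^2 + l*w + w^2)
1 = 1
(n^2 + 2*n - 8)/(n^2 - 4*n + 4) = (n + 4)/(n - 2)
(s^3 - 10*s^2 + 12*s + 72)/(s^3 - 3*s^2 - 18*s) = (s^2 - 4*s - 12)/(s*(s + 3))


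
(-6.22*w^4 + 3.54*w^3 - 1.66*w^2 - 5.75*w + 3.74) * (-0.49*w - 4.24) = 3.0478*w^5 + 24.6382*w^4 - 14.1962*w^3 + 9.8559*w^2 + 22.5474*w - 15.8576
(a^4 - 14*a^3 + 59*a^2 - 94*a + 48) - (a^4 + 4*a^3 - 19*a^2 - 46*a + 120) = -18*a^3 + 78*a^2 - 48*a - 72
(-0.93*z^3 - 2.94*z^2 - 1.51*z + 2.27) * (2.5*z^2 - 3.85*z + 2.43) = -2.325*z^5 - 3.7695*z^4 + 5.2841*z^3 + 4.3443*z^2 - 12.4088*z + 5.5161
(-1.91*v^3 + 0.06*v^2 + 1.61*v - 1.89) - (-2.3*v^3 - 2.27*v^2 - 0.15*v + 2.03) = 0.39*v^3 + 2.33*v^2 + 1.76*v - 3.92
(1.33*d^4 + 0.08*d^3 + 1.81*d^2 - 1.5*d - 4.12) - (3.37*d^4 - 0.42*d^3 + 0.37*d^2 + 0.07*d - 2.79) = -2.04*d^4 + 0.5*d^3 + 1.44*d^2 - 1.57*d - 1.33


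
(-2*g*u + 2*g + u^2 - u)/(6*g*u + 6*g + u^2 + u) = (-2*g*u + 2*g + u^2 - u)/(6*g*u + 6*g + u^2 + u)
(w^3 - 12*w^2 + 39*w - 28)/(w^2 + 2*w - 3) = (w^2 - 11*w + 28)/(w + 3)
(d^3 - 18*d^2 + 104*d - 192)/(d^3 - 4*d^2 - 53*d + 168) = (d^2 - 10*d + 24)/(d^2 + 4*d - 21)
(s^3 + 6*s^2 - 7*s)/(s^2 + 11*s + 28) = s*(s - 1)/(s + 4)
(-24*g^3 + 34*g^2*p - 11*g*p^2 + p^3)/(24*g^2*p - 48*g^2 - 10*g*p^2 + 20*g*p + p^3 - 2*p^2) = (-g + p)/(p - 2)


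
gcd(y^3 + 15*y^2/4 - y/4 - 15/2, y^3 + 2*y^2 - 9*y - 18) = y^2 + 5*y + 6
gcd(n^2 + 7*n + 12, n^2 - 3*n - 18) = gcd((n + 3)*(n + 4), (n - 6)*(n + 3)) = n + 3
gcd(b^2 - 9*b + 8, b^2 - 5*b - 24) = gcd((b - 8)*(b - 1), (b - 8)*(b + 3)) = b - 8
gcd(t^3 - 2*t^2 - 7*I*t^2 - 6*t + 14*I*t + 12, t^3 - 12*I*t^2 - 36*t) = t - 6*I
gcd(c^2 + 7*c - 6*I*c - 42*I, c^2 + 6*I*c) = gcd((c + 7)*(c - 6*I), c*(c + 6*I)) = 1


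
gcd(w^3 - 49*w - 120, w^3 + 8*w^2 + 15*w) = w^2 + 8*w + 15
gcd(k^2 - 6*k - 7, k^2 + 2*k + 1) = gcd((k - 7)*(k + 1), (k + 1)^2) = k + 1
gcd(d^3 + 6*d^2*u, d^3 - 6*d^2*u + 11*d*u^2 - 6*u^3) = 1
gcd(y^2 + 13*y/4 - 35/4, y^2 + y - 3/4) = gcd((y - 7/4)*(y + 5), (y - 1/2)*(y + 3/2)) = 1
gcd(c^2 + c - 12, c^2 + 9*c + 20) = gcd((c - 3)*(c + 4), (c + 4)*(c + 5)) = c + 4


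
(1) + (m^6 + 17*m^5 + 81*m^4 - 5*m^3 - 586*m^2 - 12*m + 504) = m^6 + 17*m^5 + 81*m^4 - 5*m^3 - 586*m^2 - 12*m + 505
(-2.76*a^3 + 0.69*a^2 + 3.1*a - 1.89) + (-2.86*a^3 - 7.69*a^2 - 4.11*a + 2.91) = -5.62*a^3 - 7.0*a^2 - 1.01*a + 1.02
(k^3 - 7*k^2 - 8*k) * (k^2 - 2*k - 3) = k^5 - 9*k^4 + 3*k^3 + 37*k^2 + 24*k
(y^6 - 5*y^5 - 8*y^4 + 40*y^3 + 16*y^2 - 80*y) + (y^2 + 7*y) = y^6 - 5*y^5 - 8*y^4 + 40*y^3 + 17*y^2 - 73*y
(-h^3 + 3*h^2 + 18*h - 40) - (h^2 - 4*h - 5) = -h^3 + 2*h^2 + 22*h - 35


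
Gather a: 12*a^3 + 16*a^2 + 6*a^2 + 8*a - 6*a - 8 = 12*a^3 + 22*a^2 + 2*a - 8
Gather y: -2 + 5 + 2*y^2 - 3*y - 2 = 2*y^2 - 3*y + 1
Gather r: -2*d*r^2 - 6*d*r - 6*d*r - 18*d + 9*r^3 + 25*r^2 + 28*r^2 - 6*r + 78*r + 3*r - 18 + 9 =-18*d + 9*r^3 + r^2*(53 - 2*d) + r*(75 - 12*d) - 9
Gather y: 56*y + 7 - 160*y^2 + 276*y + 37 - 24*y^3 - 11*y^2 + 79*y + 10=-24*y^3 - 171*y^2 + 411*y + 54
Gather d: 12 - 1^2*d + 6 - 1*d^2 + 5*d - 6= -d^2 + 4*d + 12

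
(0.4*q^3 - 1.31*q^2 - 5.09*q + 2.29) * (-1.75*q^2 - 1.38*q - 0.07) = -0.7*q^5 + 1.7405*q^4 + 10.6873*q^3 + 3.1084*q^2 - 2.8039*q - 0.1603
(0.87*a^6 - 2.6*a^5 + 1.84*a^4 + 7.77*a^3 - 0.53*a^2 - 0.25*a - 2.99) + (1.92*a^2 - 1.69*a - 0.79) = 0.87*a^6 - 2.6*a^5 + 1.84*a^4 + 7.77*a^3 + 1.39*a^2 - 1.94*a - 3.78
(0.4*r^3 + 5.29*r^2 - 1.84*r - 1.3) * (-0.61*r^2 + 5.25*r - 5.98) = -0.244*r^5 - 1.1269*r^4 + 26.5029*r^3 - 40.5012*r^2 + 4.1782*r + 7.774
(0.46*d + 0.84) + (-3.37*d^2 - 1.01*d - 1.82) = -3.37*d^2 - 0.55*d - 0.98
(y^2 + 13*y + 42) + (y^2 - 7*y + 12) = 2*y^2 + 6*y + 54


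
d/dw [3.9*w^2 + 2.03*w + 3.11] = 7.8*w + 2.03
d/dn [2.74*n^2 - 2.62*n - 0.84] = 5.48*n - 2.62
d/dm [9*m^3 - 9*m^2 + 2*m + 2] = 27*m^2 - 18*m + 2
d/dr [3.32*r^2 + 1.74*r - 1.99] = 6.64*r + 1.74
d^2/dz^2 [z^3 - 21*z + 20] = 6*z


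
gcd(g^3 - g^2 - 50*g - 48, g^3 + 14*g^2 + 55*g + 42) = g^2 + 7*g + 6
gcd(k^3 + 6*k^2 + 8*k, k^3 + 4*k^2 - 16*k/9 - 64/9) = k + 4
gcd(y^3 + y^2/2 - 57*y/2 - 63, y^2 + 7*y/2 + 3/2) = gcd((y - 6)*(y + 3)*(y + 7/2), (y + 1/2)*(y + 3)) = y + 3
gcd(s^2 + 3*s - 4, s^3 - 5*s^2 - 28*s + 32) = s^2 + 3*s - 4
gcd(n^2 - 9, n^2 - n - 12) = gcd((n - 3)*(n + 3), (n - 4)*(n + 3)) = n + 3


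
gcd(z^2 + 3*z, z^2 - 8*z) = z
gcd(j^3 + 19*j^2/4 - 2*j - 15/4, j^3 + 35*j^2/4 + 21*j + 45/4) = j^2 + 23*j/4 + 15/4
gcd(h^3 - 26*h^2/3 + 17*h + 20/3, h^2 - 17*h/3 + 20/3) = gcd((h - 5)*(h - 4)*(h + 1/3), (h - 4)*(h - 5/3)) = h - 4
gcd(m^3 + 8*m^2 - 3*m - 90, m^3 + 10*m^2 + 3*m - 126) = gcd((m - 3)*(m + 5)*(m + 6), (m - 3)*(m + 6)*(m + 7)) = m^2 + 3*m - 18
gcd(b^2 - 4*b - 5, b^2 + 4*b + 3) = b + 1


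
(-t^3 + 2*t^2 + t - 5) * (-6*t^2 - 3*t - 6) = 6*t^5 - 9*t^4 - 6*t^3 + 15*t^2 + 9*t + 30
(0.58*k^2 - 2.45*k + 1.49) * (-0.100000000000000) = -0.058*k^2 + 0.245*k - 0.149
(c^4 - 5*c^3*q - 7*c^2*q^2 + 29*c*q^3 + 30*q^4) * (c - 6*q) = c^5 - 11*c^4*q + 23*c^3*q^2 + 71*c^2*q^3 - 144*c*q^4 - 180*q^5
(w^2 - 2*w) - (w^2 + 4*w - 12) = 12 - 6*w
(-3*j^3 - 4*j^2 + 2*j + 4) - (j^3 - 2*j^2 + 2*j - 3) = -4*j^3 - 2*j^2 + 7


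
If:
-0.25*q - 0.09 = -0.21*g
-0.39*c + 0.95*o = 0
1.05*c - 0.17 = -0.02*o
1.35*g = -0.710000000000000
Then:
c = 0.16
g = -0.53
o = 0.07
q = -0.80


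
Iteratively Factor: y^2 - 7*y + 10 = (y - 2)*(y - 5)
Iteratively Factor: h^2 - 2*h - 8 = (h + 2)*(h - 4)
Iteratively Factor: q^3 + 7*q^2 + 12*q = (q + 3)*(q^2 + 4*q) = (q + 3)*(q + 4)*(q)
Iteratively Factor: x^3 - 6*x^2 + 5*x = (x - 1)*(x^2 - 5*x) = (x - 5)*(x - 1)*(x)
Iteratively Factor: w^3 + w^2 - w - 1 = (w - 1)*(w^2 + 2*w + 1) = (w - 1)*(w + 1)*(w + 1)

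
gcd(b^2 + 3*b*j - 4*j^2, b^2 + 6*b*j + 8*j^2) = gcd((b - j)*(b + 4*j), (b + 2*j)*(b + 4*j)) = b + 4*j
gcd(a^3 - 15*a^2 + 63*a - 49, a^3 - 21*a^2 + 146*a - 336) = a - 7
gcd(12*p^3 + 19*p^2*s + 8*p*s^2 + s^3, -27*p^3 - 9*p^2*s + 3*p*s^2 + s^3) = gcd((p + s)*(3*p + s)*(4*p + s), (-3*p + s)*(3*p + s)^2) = 3*p + s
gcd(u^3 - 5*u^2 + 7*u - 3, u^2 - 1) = u - 1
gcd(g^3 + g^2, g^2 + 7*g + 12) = 1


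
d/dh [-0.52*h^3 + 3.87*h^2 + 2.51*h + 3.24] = -1.56*h^2 + 7.74*h + 2.51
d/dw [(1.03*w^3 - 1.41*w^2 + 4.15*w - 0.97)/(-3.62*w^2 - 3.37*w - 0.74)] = (-3.7286*w^4 - 6.9422*w^3 + 17.4881*w^2 - 4.936*w - 6.3399)/(13.1044*w^4 + 24.3988*w^3 + 16.7145*w^2 + 4.9876*w + 0.5476)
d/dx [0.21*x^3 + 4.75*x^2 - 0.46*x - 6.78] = 0.63*x^2 + 9.5*x - 0.46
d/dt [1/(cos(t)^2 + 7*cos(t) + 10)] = (2*cos(t) + 7)*sin(t)/(cos(t)^2 + 7*cos(t) + 10)^2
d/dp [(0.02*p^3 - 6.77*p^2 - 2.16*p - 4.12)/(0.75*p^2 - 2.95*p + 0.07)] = (0.015*p^4 - 0.118*p^3 + 21.5957*p^2 + 5.2322*p - 12.3052)/(0.5625*p^4 - 4.425*p^3 + 8.8075*p^2 - 0.413*p + 0.0049)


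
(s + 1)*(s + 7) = s^2 + 8*s + 7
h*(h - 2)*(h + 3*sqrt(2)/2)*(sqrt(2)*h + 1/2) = sqrt(2)*h^4 - 2*sqrt(2)*h^3 + 7*h^3/2 - 7*h^2 + 3*sqrt(2)*h^2/4 - 3*sqrt(2)*h/2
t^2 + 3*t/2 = t*(t + 3/2)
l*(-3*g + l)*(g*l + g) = -3*g^2*l^2 - 3*g^2*l + g*l^3 + g*l^2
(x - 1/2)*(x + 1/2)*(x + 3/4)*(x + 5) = x^4 + 23*x^3/4 + 7*x^2/2 - 23*x/16 - 15/16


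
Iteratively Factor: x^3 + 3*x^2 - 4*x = (x - 1)*(x^2 + 4*x) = (x - 1)*(x + 4)*(x)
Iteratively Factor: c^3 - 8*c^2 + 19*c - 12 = (c - 4)*(c^2 - 4*c + 3) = (c - 4)*(c - 1)*(c - 3)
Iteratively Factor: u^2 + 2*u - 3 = (u + 3)*(u - 1)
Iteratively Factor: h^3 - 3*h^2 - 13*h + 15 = (h - 5)*(h^2 + 2*h - 3) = (h - 5)*(h + 3)*(h - 1)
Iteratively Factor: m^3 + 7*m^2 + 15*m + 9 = (m + 1)*(m^2 + 6*m + 9) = (m + 1)*(m + 3)*(m + 3)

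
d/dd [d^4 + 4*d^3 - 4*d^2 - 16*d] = 4*d^3 + 12*d^2 - 8*d - 16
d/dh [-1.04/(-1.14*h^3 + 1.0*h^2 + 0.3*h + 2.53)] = (-3.5568*h^2 + 2.08*h + 0.312)/(-1.14*h^3 + 1.0*h^2 + 0.3*h + 2.53)^2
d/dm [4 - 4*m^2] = -8*m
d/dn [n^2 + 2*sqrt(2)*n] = 2*n + 2*sqrt(2)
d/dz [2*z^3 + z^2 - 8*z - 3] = 6*z^2 + 2*z - 8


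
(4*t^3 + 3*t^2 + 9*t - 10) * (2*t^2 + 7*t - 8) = 8*t^5 + 34*t^4 + 7*t^3 + 19*t^2 - 142*t + 80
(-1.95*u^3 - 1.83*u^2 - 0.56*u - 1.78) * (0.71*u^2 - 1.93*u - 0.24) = -1.3845*u^5 + 2.4642*u^4 + 3.6023*u^3 + 0.2562*u^2 + 3.5698*u + 0.4272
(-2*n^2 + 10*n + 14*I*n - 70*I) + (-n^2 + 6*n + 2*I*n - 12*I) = -3*n^2 + 16*n + 16*I*n - 82*I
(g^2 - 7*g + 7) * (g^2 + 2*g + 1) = g^4 - 5*g^3 - 6*g^2 + 7*g + 7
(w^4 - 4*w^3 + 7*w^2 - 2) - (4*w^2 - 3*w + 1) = w^4 - 4*w^3 + 3*w^2 + 3*w - 3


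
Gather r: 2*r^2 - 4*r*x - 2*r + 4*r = 2*r^2 + r*(2 - 4*x)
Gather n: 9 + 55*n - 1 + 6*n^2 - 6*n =6*n^2 + 49*n + 8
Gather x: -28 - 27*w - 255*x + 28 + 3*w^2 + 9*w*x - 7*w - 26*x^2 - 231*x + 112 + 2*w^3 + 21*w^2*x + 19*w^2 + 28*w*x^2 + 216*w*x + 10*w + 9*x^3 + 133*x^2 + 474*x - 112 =2*w^3 + 22*w^2 - 24*w + 9*x^3 + x^2*(28*w + 107) + x*(21*w^2 + 225*w - 12)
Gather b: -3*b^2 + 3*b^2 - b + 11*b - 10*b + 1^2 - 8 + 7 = 0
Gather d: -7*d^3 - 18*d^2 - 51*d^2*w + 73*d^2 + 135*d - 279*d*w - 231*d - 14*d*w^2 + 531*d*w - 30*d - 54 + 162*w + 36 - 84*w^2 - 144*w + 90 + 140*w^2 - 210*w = -7*d^3 + d^2*(55 - 51*w) + d*(-14*w^2 + 252*w - 126) + 56*w^2 - 192*w + 72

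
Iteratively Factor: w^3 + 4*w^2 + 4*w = (w + 2)*(w^2 + 2*w) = w*(w + 2)*(w + 2)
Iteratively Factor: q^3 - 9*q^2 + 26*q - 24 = (q - 2)*(q^2 - 7*q + 12) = (q - 4)*(q - 2)*(q - 3)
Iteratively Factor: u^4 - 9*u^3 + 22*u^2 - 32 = (u - 4)*(u^3 - 5*u^2 + 2*u + 8) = (u - 4)*(u + 1)*(u^2 - 6*u + 8) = (u - 4)^2*(u + 1)*(u - 2)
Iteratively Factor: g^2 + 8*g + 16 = (g + 4)*(g + 4)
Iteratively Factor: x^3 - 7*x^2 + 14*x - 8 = (x - 1)*(x^2 - 6*x + 8) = (x - 4)*(x - 1)*(x - 2)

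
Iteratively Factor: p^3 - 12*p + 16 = (p - 2)*(p^2 + 2*p - 8) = (p - 2)^2*(p + 4)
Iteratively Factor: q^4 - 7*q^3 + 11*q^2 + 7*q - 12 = (q - 4)*(q^3 - 3*q^2 - q + 3) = (q - 4)*(q + 1)*(q^2 - 4*q + 3) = (q - 4)*(q - 1)*(q + 1)*(q - 3)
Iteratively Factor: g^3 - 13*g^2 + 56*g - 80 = (g - 4)*(g^2 - 9*g + 20) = (g - 4)^2*(g - 5)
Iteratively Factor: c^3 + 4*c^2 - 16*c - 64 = (c + 4)*(c^2 - 16) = (c + 4)^2*(c - 4)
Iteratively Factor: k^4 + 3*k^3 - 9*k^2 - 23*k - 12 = (k + 1)*(k^3 + 2*k^2 - 11*k - 12) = (k + 1)*(k + 4)*(k^2 - 2*k - 3) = (k - 3)*(k + 1)*(k + 4)*(k + 1)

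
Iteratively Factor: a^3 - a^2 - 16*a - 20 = (a - 5)*(a^2 + 4*a + 4) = (a - 5)*(a + 2)*(a + 2)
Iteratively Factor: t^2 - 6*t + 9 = (t - 3)*(t - 3)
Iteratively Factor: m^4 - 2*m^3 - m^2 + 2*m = (m + 1)*(m^3 - 3*m^2 + 2*m) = (m - 1)*(m + 1)*(m^2 - 2*m) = (m - 2)*(m - 1)*(m + 1)*(m)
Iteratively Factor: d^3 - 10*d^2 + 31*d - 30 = (d - 5)*(d^2 - 5*d + 6) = (d - 5)*(d - 3)*(d - 2)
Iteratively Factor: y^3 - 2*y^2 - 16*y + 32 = (y - 2)*(y^2 - 16) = (y - 2)*(y + 4)*(y - 4)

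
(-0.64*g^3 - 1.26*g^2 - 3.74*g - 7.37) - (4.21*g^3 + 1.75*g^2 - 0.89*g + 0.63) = -4.85*g^3 - 3.01*g^2 - 2.85*g - 8.0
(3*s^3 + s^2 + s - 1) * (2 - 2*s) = -6*s^4 + 4*s^3 + 4*s - 2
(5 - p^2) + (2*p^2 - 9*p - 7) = p^2 - 9*p - 2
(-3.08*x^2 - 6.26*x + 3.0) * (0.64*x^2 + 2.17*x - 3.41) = -1.9712*x^4 - 10.69*x^3 - 1.1614*x^2 + 27.8566*x - 10.23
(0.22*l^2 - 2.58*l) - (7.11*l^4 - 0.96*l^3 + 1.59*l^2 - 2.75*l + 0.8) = -7.11*l^4 + 0.96*l^3 - 1.37*l^2 + 0.17*l - 0.8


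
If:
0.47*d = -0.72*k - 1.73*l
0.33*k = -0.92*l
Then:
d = 0.589941972920696*l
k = -2.78787878787879*l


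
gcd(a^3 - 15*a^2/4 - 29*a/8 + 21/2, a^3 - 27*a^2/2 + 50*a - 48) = a^2 - 11*a/2 + 6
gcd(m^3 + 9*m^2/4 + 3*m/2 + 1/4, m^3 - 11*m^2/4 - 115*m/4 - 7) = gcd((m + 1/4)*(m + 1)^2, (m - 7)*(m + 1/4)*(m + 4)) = m + 1/4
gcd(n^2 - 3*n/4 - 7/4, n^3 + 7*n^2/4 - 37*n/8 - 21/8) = n - 7/4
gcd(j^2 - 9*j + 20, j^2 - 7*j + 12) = j - 4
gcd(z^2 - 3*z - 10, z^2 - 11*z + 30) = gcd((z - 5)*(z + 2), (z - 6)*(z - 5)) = z - 5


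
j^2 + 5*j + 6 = (j + 2)*(j + 3)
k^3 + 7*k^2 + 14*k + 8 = (k + 1)*(k + 2)*(k + 4)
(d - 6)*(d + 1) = d^2 - 5*d - 6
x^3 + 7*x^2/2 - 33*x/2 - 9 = (x - 3)*(x + 1/2)*(x + 6)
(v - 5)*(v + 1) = v^2 - 4*v - 5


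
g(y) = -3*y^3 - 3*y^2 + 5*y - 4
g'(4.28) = -185.55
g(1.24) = -8.13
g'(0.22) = 3.24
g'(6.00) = -355.00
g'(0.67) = -3.06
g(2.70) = -71.42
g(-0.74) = -8.13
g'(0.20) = 3.44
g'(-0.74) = 4.51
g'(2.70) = -76.81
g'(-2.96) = -56.09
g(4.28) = -272.76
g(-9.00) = 1895.00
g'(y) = -9*y^2 - 6*y + 5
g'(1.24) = -16.28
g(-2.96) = 32.72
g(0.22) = -3.08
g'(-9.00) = -670.00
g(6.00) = -730.00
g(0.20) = -3.14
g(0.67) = -2.90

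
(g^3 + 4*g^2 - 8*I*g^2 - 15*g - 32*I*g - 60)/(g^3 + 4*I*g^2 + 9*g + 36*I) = (g^2 + g*(4 - 5*I) - 20*I)/(g^2 + 7*I*g - 12)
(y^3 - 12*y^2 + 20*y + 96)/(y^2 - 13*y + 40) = (y^2 - 4*y - 12)/(y - 5)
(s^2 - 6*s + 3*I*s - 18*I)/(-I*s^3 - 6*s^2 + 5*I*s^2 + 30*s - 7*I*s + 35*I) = (I*s^2 - 3*s*(1 + 2*I) + 18)/(s^3 - s^2*(5 + 6*I) + s*(7 + 30*I) - 35)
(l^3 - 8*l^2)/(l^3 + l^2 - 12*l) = l*(l - 8)/(l^2 + l - 12)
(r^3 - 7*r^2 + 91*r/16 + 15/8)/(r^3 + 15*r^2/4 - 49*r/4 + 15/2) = (4*r^2 - 23*r - 6)/(4*(r^2 + 5*r - 6))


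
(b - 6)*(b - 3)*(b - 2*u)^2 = b^4 - 4*b^3*u - 9*b^3 + 4*b^2*u^2 + 36*b^2*u + 18*b^2 - 36*b*u^2 - 72*b*u + 72*u^2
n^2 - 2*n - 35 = (n - 7)*(n + 5)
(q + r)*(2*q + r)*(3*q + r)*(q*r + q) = 6*q^4*r + 6*q^4 + 11*q^3*r^2 + 11*q^3*r + 6*q^2*r^3 + 6*q^2*r^2 + q*r^4 + q*r^3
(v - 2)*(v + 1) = v^2 - v - 2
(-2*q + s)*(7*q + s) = -14*q^2 + 5*q*s + s^2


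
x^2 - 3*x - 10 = (x - 5)*(x + 2)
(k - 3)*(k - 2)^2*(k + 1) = k^4 - 6*k^3 + 9*k^2 + 4*k - 12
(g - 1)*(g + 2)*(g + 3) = g^3 + 4*g^2 + g - 6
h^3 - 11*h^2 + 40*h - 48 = (h - 4)^2*(h - 3)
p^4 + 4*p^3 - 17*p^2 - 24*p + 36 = (p - 3)*(p - 1)*(p + 2)*(p + 6)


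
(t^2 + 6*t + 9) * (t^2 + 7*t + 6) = t^4 + 13*t^3 + 57*t^2 + 99*t + 54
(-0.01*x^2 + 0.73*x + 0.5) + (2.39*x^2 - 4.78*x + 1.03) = 2.38*x^2 - 4.05*x + 1.53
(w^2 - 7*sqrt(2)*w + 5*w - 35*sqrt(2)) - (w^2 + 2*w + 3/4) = -7*sqrt(2)*w + 3*w - 35*sqrt(2) - 3/4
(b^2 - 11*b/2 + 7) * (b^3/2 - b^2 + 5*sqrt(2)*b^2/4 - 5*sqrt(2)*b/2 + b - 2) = b^5/2 - 15*b^4/4 + 5*sqrt(2)*b^4/4 - 75*sqrt(2)*b^3/8 + 10*b^3 - 29*b^2/2 + 45*sqrt(2)*b^2/2 - 35*sqrt(2)*b/2 + 18*b - 14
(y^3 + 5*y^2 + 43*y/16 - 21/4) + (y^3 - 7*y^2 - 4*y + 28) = 2*y^3 - 2*y^2 - 21*y/16 + 91/4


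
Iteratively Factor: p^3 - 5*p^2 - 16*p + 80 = (p - 5)*(p^2 - 16) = (p - 5)*(p - 4)*(p + 4)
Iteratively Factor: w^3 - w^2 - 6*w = (w + 2)*(w^2 - 3*w) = (w - 3)*(w + 2)*(w)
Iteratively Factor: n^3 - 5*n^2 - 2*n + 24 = (n + 2)*(n^2 - 7*n + 12) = (n - 4)*(n + 2)*(n - 3)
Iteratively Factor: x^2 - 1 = (x + 1)*(x - 1)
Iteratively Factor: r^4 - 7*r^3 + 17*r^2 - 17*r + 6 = (r - 3)*(r^3 - 4*r^2 + 5*r - 2) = (r - 3)*(r - 1)*(r^2 - 3*r + 2) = (r - 3)*(r - 1)^2*(r - 2)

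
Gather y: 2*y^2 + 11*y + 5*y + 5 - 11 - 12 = 2*y^2 + 16*y - 18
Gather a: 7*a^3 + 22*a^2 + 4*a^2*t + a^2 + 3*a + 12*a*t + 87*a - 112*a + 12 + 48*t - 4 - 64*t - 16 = 7*a^3 + a^2*(4*t + 23) + a*(12*t - 22) - 16*t - 8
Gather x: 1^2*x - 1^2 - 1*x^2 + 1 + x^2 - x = 0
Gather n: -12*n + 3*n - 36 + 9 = -9*n - 27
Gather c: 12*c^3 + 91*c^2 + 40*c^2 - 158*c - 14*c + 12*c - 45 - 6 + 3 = 12*c^3 + 131*c^2 - 160*c - 48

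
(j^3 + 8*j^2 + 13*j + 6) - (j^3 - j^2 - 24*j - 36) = 9*j^2 + 37*j + 42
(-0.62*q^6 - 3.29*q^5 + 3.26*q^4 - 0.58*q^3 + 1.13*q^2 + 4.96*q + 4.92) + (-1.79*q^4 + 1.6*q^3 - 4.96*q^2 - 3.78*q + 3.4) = -0.62*q^6 - 3.29*q^5 + 1.47*q^4 + 1.02*q^3 - 3.83*q^2 + 1.18*q + 8.32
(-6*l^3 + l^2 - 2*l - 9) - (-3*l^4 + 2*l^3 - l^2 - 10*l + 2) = 3*l^4 - 8*l^3 + 2*l^2 + 8*l - 11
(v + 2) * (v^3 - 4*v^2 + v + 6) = v^4 - 2*v^3 - 7*v^2 + 8*v + 12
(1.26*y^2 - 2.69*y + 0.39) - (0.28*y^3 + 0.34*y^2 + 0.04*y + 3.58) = -0.28*y^3 + 0.92*y^2 - 2.73*y - 3.19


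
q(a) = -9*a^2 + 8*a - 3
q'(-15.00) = 278.00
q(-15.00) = -2148.00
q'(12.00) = -208.00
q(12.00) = -1203.00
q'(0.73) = -5.14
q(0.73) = -1.96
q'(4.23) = -68.14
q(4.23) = -130.20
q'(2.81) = -42.58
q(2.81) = -51.58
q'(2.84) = -43.12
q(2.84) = -52.87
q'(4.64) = -75.52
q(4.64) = -159.65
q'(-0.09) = 9.62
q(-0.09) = -3.79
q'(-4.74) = 93.32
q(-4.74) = -243.13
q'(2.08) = -29.44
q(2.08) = -25.30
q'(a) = 8 - 18*a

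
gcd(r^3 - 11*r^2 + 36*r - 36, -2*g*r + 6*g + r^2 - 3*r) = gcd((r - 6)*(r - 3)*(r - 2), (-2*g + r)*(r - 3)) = r - 3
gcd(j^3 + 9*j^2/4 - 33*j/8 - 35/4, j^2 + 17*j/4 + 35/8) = j^2 + 17*j/4 + 35/8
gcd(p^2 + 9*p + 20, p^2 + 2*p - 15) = p + 5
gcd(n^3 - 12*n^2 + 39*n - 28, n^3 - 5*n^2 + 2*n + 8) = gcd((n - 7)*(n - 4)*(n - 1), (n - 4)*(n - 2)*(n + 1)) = n - 4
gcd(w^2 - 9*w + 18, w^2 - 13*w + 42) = w - 6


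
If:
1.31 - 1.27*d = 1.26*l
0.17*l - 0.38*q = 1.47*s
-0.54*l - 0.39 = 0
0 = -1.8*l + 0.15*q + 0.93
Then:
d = 1.75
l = -0.72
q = -14.87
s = 3.76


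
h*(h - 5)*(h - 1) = h^3 - 6*h^2 + 5*h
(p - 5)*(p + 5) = p^2 - 25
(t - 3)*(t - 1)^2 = t^3 - 5*t^2 + 7*t - 3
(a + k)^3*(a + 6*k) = a^4 + 9*a^3*k + 21*a^2*k^2 + 19*a*k^3 + 6*k^4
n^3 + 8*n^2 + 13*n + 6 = (n + 1)^2*(n + 6)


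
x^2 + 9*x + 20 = (x + 4)*(x + 5)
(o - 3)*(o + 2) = o^2 - o - 6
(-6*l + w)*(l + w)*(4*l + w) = -24*l^3 - 26*l^2*w - l*w^2 + w^3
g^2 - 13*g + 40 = (g - 8)*(g - 5)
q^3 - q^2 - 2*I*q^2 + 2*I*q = q*(q - 1)*(q - 2*I)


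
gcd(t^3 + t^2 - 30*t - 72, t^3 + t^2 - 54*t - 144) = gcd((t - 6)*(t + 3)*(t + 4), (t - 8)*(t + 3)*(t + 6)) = t + 3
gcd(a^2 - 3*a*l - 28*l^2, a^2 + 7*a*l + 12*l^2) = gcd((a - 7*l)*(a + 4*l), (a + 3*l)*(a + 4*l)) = a + 4*l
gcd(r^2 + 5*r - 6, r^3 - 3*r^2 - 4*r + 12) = 1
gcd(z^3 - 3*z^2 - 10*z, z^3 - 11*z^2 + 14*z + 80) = z^2 - 3*z - 10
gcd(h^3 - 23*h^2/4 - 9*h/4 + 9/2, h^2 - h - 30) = h - 6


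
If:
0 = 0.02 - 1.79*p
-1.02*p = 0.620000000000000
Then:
No Solution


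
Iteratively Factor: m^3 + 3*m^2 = (m)*(m^2 + 3*m) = m*(m + 3)*(m)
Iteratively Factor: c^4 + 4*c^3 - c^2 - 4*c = (c - 1)*(c^3 + 5*c^2 + 4*c) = (c - 1)*(c + 1)*(c^2 + 4*c) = c*(c - 1)*(c + 1)*(c + 4)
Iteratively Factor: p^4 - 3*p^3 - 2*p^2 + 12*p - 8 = (p - 2)*(p^3 - p^2 - 4*p + 4) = (p - 2)*(p - 1)*(p^2 - 4) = (p - 2)*(p - 1)*(p + 2)*(p - 2)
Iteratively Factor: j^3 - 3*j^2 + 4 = (j - 2)*(j^2 - j - 2) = (j - 2)^2*(j + 1)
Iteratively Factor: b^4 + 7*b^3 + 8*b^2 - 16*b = (b + 4)*(b^3 + 3*b^2 - 4*b) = (b - 1)*(b + 4)*(b^2 + 4*b) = b*(b - 1)*(b + 4)*(b + 4)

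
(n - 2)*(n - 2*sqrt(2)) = n^2 - 2*sqrt(2)*n - 2*n + 4*sqrt(2)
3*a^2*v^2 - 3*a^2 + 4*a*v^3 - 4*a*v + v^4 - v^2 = (a + v)*(3*a + v)*(v - 1)*(v + 1)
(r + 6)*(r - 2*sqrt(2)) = r^2 - 2*sqrt(2)*r + 6*r - 12*sqrt(2)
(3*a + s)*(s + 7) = 3*a*s + 21*a + s^2 + 7*s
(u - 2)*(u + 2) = u^2 - 4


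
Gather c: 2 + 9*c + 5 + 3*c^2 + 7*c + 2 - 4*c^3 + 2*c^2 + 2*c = -4*c^3 + 5*c^2 + 18*c + 9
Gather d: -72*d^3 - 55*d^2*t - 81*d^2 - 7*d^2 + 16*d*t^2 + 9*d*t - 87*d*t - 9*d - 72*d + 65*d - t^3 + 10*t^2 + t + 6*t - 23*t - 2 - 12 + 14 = -72*d^3 + d^2*(-55*t - 88) + d*(16*t^2 - 78*t - 16) - t^3 + 10*t^2 - 16*t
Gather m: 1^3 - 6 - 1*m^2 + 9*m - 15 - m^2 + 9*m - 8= -2*m^2 + 18*m - 28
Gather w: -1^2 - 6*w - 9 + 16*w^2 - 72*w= 16*w^2 - 78*w - 10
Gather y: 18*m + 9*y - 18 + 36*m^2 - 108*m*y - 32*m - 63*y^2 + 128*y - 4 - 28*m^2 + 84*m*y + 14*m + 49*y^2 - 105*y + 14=8*m^2 - 14*y^2 + y*(32 - 24*m) - 8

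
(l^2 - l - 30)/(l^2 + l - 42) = (l + 5)/(l + 7)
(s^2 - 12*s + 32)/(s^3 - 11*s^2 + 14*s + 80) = (s - 4)/(s^2 - 3*s - 10)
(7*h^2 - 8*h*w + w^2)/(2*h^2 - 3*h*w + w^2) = (-7*h + w)/(-2*h + w)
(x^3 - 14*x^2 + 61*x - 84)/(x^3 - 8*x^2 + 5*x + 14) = (x^2 - 7*x + 12)/(x^2 - x - 2)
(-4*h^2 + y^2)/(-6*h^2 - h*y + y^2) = (-2*h + y)/(-3*h + y)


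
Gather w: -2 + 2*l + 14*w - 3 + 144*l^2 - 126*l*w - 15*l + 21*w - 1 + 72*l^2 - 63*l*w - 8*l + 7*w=216*l^2 - 21*l + w*(42 - 189*l) - 6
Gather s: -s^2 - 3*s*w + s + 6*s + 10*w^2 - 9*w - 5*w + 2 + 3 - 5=-s^2 + s*(7 - 3*w) + 10*w^2 - 14*w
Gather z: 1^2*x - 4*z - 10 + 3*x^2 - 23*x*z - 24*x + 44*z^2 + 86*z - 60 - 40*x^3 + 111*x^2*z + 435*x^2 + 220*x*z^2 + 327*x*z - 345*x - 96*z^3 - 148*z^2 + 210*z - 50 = -40*x^3 + 438*x^2 - 368*x - 96*z^3 + z^2*(220*x - 104) + z*(111*x^2 + 304*x + 292) - 120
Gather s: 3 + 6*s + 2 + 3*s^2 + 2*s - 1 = 3*s^2 + 8*s + 4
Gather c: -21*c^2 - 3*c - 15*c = -21*c^2 - 18*c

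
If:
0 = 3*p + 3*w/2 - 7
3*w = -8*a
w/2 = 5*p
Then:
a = -35/24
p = 7/18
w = 35/9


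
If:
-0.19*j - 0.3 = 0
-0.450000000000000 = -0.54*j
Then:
No Solution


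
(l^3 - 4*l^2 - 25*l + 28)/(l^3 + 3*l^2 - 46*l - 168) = (l - 1)/(l + 6)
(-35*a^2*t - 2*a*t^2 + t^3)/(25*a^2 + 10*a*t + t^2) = t*(-7*a + t)/(5*a + t)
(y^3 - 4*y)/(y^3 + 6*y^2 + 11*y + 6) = y*(y - 2)/(y^2 + 4*y + 3)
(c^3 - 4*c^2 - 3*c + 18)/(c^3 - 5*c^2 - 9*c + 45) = (c^2 - c - 6)/(c^2 - 2*c - 15)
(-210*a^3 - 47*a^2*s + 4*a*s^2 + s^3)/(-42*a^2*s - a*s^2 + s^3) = (5*a + s)/s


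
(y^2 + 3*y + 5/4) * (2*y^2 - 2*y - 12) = 2*y^4 + 4*y^3 - 31*y^2/2 - 77*y/2 - 15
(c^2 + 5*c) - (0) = c^2 + 5*c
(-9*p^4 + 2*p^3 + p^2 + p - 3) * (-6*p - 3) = 54*p^5 + 15*p^4 - 12*p^3 - 9*p^2 + 15*p + 9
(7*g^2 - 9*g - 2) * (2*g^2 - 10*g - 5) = 14*g^4 - 88*g^3 + 51*g^2 + 65*g + 10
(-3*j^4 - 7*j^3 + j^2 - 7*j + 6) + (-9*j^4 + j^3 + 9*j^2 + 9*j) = -12*j^4 - 6*j^3 + 10*j^2 + 2*j + 6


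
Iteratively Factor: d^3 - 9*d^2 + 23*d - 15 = (d - 1)*(d^2 - 8*d + 15) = (d - 3)*(d - 1)*(d - 5)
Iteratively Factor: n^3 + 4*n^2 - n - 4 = (n + 1)*(n^2 + 3*n - 4) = (n + 1)*(n + 4)*(n - 1)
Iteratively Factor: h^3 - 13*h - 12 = (h + 1)*(h^2 - h - 12) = (h - 4)*(h + 1)*(h + 3)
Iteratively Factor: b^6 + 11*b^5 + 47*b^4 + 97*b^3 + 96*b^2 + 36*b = (b + 3)*(b^5 + 8*b^4 + 23*b^3 + 28*b^2 + 12*b) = (b + 2)*(b + 3)*(b^4 + 6*b^3 + 11*b^2 + 6*b) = b*(b + 2)*(b + 3)*(b^3 + 6*b^2 + 11*b + 6) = b*(b + 2)*(b + 3)^2*(b^2 + 3*b + 2) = b*(b + 1)*(b + 2)*(b + 3)^2*(b + 2)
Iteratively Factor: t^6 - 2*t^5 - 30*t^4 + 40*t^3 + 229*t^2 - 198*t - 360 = (t + 3)*(t^5 - 5*t^4 - 15*t^3 + 85*t^2 - 26*t - 120) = (t + 3)*(t + 4)*(t^4 - 9*t^3 + 21*t^2 + t - 30) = (t - 5)*(t + 3)*(t + 4)*(t^3 - 4*t^2 + t + 6) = (t - 5)*(t - 3)*(t + 3)*(t + 4)*(t^2 - t - 2) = (t - 5)*(t - 3)*(t + 1)*(t + 3)*(t + 4)*(t - 2)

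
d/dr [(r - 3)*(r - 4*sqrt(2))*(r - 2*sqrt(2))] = 3*r^2 - 12*sqrt(2)*r - 6*r + 16 + 18*sqrt(2)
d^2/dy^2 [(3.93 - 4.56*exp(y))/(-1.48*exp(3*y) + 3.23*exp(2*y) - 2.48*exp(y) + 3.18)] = (39.952896*exp(6*y) - 142.87032*exp(5*y) + 187.28262*exp(4*y) + 122.668284*exp(3*y) - 353.048256*exp(2*y) + 173.25732*exp(y) + 15.118992)*exp(y)/(3.241792*exp(9*y) - 21.224976*exp(8*y) + 62.618652*exp(7*y) - 125.727035*exp(6*y) + 196.138584*exp(5*y) - 229.158474*exp(4*y) + 212.99048*exp(3*y) - 156.663972*exp(2*y) + 75.236256*exp(y) - 32.157432)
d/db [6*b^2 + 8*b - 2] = 12*b + 8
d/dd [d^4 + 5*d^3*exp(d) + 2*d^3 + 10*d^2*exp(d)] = d*(5*d^2*exp(d) + 4*d^2 + 25*d*exp(d) + 6*d + 20*exp(d))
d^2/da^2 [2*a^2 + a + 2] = 4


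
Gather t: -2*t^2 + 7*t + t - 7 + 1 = -2*t^2 + 8*t - 6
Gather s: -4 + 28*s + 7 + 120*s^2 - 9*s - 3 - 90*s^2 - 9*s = 30*s^2 + 10*s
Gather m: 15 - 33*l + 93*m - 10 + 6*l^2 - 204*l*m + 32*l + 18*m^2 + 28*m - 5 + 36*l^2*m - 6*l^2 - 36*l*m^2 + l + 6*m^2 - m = m^2*(24 - 36*l) + m*(36*l^2 - 204*l + 120)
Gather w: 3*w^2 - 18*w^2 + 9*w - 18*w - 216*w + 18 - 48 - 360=-15*w^2 - 225*w - 390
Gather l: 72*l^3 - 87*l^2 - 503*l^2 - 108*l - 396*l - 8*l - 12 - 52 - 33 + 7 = 72*l^3 - 590*l^2 - 512*l - 90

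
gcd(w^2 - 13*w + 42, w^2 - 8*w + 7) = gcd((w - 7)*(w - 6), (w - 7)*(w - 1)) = w - 7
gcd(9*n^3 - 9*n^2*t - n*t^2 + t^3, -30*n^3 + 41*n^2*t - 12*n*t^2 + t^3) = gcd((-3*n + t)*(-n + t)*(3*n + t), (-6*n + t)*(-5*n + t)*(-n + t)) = -n + t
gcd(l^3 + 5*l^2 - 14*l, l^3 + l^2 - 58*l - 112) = l + 7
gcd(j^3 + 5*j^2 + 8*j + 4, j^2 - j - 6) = j + 2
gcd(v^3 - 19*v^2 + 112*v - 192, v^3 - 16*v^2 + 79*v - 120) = v^2 - 11*v + 24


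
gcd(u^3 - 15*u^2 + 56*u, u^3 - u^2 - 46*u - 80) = u - 8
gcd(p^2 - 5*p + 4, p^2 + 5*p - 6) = p - 1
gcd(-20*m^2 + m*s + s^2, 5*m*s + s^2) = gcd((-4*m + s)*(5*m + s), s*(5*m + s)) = 5*m + s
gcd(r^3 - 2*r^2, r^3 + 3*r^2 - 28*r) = r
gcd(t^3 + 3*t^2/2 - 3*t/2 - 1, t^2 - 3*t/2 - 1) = t + 1/2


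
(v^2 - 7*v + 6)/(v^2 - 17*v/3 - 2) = 3*(v - 1)/(3*v + 1)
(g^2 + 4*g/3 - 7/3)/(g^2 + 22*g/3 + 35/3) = (g - 1)/(g + 5)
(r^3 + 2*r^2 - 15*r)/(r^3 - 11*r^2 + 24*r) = (r + 5)/(r - 8)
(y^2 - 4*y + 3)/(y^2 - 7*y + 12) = (y - 1)/(y - 4)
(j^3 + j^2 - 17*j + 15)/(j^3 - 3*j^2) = 1 + 4/j - 5/j^2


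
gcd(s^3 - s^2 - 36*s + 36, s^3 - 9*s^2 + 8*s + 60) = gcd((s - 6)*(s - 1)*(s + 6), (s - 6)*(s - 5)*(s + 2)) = s - 6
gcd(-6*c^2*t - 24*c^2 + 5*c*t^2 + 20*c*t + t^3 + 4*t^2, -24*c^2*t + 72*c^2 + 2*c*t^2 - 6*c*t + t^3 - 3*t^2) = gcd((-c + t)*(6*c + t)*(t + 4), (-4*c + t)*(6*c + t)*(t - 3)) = 6*c + t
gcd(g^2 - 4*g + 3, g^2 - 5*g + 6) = g - 3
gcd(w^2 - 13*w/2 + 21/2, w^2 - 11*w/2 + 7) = w - 7/2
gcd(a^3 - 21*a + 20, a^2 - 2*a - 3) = 1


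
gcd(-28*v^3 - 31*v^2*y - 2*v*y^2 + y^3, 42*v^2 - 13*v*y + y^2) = -7*v + y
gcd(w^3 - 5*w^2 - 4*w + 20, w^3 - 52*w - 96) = w + 2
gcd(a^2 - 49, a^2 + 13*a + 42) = a + 7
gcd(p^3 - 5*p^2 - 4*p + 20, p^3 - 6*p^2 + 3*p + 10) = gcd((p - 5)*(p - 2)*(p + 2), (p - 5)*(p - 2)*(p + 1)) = p^2 - 7*p + 10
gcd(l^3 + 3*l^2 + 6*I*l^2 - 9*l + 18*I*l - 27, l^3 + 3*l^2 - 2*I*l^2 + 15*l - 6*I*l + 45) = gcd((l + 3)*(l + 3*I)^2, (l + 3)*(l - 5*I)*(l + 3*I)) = l^2 + l*(3 + 3*I) + 9*I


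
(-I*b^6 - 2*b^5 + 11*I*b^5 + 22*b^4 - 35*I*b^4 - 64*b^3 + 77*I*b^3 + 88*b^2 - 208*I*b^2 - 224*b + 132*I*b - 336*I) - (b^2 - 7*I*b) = -I*b^6 - 2*b^5 + 11*I*b^5 + 22*b^4 - 35*I*b^4 - 64*b^3 + 77*I*b^3 + 87*b^2 - 208*I*b^2 - 224*b + 139*I*b - 336*I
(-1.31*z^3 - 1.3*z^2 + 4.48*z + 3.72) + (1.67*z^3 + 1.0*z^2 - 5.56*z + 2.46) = 0.36*z^3 - 0.3*z^2 - 1.08*z + 6.18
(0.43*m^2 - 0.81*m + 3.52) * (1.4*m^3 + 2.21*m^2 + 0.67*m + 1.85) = 0.602*m^5 - 0.1837*m^4 + 3.426*m^3 + 8.032*m^2 + 0.8599*m + 6.512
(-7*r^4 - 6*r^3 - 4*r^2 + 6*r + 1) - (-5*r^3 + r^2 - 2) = -7*r^4 - r^3 - 5*r^2 + 6*r + 3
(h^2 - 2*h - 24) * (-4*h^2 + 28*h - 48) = -4*h^4 + 36*h^3 - 8*h^2 - 576*h + 1152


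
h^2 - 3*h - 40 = (h - 8)*(h + 5)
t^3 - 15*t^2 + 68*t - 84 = (t - 7)*(t - 6)*(t - 2)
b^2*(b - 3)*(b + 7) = b^4 + 4*b^3 - 21*b^2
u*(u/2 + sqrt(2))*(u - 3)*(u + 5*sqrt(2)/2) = u^4/2 - 3*u^3/2 + 9*sqrt(2)*u^3/4 - 27*sqrt(2)*u^2/4 + 5*u^2 - 15*u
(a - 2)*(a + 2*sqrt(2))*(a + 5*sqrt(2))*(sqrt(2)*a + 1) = sqrt(2)*a^4 - 2*sqrt(2)*a^3 + 15*a^3 - 30*a^2 + 27*sqrt(2)*a^2 - 54*sqrt(2)*a + 20*a - 40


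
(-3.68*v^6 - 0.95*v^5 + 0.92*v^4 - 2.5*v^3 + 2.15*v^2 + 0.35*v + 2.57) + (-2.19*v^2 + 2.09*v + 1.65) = -3.68*v^6 - 0.95*v^5 + 0.92*v^4 - 2.5*v^3 - 0.04*v^2 + 2.44*v + 4.22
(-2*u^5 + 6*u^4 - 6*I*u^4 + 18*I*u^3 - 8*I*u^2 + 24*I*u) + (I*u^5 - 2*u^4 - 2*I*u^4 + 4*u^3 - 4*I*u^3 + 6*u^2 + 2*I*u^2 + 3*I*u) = -2*u^5 + I*u^5 + 4*u^4 - 8*I*u^4 + 4*u^3 + 14*I*u^3 + 6*u^2 - 6*I*u^2 + 27*I*u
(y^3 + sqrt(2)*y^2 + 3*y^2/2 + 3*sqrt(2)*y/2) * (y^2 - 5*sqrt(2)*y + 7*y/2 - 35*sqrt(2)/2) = y^5 - 4*sqrt(2)*y^4 + 5*y^4 - 20*sqrt(2)*y^3 - 19*y^3/4 - 50*y^2 - 21*sqrt(2)*y^2 - 105*y/2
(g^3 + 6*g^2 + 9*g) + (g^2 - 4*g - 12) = g^3 + 7*g^2 + 5*g - 12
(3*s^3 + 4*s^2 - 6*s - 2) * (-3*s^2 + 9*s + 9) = -9*s^5 + 15*s^4 + 81*s^3 - 12*s^2 - 72*s - 18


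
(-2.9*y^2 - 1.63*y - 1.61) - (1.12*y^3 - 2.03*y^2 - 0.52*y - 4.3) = -1.12*y^3 - 0.87*y^2 - 1.11*y + 2.69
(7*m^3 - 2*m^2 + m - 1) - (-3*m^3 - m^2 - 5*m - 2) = 10*m^3 - m^2 + 6*m + 1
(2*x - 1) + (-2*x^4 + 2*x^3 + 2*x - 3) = -2*x^4 + 2*x^3 + 4*x - 4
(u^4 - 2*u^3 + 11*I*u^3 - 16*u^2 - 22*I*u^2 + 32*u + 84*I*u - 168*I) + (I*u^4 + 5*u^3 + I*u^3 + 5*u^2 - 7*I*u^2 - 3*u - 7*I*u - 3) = u^4 + I*u^4 + 3*u^3 + 12*I*u^3 - 11*u^2 - 29*I*u^2 + 29*u + 77*I*u - 3 - 168*I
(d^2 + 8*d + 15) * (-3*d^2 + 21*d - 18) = -3*d^4 - 3*d^3 + 105*d^2 + 171*d - 270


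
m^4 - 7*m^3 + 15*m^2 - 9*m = m*(m - 3)^2*(m - 1)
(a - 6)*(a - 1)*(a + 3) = a^3 - 4*a^2 - 15*a + 18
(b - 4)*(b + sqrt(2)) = b^2 - 4*b + sqrt(2)*b - 4*sqrt(2)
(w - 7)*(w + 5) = w^2 - 2*w - 35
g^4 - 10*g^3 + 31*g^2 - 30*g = g*(g - 5)*(g - 3)*(g - 2)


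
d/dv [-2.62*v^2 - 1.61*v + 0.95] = -5.24*v - 1.61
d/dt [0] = 0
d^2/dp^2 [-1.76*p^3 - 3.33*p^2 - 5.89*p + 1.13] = -10.56*p - 6.66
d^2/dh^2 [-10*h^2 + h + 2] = -20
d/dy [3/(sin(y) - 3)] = -3*cos(y)/(sin(y) - 3)^2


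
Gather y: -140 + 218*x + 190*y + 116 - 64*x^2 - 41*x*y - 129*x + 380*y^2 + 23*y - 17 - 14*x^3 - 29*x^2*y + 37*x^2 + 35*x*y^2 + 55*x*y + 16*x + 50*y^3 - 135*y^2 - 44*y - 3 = -14*x^3 - 27*x^2 + 105*x + 50*y^3 + y^2*(35*x + 245) + y*(-29*x^2 + 14*x + 169) - 44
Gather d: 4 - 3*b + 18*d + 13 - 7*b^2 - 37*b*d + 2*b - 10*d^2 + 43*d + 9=-7*b^2 - b - 10*d^2 + d*(61 - 37*b) + 26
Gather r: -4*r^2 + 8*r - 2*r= -4*r^2 + 6*r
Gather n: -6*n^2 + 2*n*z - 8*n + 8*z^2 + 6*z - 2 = -6*n^2 + n*(2*z - 8) + 8*z^2 + 6*z - 2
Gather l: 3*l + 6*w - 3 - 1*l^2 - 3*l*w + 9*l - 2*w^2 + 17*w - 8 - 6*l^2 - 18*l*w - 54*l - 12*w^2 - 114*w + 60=-7*l^2 + l*(-21*w - 42) - 14*w^2 - 91*w + 49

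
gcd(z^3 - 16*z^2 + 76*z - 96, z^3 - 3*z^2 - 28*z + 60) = z^2 - 8*z + 12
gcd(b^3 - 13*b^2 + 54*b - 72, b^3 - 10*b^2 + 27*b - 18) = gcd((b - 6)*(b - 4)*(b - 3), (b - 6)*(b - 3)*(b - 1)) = b^2 - 9*b + 18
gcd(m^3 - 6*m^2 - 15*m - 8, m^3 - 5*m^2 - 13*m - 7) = m^2 + 2*m + 1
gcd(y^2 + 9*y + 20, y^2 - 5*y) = 1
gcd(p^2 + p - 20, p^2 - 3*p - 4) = p - 4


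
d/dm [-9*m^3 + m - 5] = 1 - 27*m^2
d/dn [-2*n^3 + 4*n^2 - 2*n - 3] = -6*n^2 + 8*n - 2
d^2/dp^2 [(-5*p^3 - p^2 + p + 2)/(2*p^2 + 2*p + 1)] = 2*(-2*p^3 + 3*p + 1)/(8*p^6 + 24*p^5 + 36*p^4 + 32*p^3 + 18*p^2 + 6*p + 1)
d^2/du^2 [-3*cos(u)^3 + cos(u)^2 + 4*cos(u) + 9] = -7*cos(u)/4 - 2*cos(2*u) + 27*cos(3*u)/4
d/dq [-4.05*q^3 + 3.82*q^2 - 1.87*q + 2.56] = -12.15*q^2 + 7.64*q - 1.87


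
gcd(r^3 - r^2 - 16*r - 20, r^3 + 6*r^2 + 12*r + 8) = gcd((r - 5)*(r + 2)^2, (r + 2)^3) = r^2 + 4*r + 4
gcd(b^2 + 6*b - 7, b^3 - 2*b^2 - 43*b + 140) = b + 7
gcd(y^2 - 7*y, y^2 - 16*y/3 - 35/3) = y - 7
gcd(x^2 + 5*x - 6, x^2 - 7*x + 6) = x - 1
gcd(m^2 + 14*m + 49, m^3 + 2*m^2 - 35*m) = m + 7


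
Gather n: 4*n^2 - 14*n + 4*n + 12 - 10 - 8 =4*n^2 - 10*n - 6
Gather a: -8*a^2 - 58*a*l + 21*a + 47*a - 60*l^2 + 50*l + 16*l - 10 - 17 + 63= -8*a^2 + a*(68 - 58*l) - 60*l^2 + 66*l + 36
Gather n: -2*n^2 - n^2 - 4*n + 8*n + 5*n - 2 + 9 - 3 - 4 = -3*n^2 + 9*n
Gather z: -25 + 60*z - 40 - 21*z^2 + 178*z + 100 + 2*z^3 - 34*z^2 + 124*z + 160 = 2*z^3 - 55*z^2 + 362*z + 195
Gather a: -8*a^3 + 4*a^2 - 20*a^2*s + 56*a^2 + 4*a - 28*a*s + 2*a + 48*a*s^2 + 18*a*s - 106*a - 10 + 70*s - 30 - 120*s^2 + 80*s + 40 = -8*a^3 + a^2*(60 - 20*s) + a*(48*s^2 - 10*s - 100) - 120*s^2 + 150*s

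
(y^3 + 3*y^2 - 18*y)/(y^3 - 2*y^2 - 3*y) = (y + 6)/(y + 1)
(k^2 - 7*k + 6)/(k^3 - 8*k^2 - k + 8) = (k - 6)/(k^2 - 7*k - 8)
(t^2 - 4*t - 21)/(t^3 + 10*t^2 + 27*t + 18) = (t - 7)/(t^2 + 7*t + 6)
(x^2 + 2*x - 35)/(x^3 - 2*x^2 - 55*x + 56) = (x - 5)/(x^2 - 9*x + 8)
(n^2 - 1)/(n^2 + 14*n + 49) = (n^2 - 1)/(n^2 + 14*n + 49)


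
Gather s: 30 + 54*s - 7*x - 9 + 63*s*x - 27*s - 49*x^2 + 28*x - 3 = s*(63*x + 27) - 49*x^2 + 21*x + 18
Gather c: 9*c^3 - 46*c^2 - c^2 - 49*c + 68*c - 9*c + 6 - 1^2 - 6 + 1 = 9*c^3 - 47*c^2 + 10*c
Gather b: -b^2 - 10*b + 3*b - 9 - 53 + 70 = -b^2 - 7*b + 8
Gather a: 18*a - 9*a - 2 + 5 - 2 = 9*a + 1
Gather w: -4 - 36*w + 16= 12 - 36*w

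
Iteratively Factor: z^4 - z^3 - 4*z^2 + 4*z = (z - 1)*(z^3 - 4*z) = (z - 2)*(z - 1)*(z^2 + 2*z) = z*(z - 2)*(z - 1)*(z + 2)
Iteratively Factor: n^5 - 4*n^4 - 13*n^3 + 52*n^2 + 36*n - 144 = (n - 4)*(n^4 - 13*n^2 + 36) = (n - 4)*(n + 2)*(n^3 - 2*n^2 - 9*n + 18) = (n - 4)*(n - 3)*(n + 2)*(n^2 + n - 6) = (n - 4)*(n - 3)*(n - 2)*(n + 2)*(n + 3)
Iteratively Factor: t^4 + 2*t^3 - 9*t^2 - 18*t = (t + 3)*(t^3 - t^2 - 6*t) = t*(t + 3)*(t^2 - t - 6) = t*(t + 2)*(t + 3)*(t - 3)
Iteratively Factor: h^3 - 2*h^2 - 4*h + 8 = (h - 2)*(h^2 - 4) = (h - 2)^2*(h + 2)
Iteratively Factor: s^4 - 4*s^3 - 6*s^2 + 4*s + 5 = (s - 5)*(s^3 + s^2 - s - 1) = (s - 5)*(s - 1)*(s^2 + 2*s + 1) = (s - 5)*(s - 1)*(s + 1)*(s + 1)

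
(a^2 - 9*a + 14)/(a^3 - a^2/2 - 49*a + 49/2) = 2*(a - 2)/(2*a^2 + 13*a - 7)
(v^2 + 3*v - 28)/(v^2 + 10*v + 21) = (v - 4)/(v + 3)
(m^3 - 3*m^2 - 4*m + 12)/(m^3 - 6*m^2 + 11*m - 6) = (m + 2)/(m - 1)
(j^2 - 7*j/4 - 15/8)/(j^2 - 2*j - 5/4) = (4*j + 3)/(2*(2*j + 1))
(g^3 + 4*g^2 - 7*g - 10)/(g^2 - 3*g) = (g^3 + 4*g^2 - 7*g - 10)/(g*(g - 3))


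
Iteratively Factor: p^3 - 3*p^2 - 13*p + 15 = (p - 1)*(p^2 - 2*p - 15) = (p - 5)*(p - 1)*(p + 3)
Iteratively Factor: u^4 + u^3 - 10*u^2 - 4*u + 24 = (u - 2)*(u^3 + 3*u^2 - 4*u - 12) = (u - 2)^2*(u^2 + 5*u + 6) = (u - 2)^2*(u + 3)*(u + 2)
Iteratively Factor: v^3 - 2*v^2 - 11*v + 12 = (v - 1)*(v^2 - v - 12) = (v - 1)*(v + 3)*(v - 4)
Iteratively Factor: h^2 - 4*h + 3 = (h - 1)*(h - 3)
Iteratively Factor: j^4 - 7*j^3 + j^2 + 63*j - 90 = (j - 2)*(j^3 - 5*j^2 - 9*j + 45) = (j - 5)*(j - 2)*(j^2 - 9) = (j - 5)*(j - 2)*(j + 3)*(j - 3)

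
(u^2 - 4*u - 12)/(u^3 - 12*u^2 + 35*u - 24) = (u^2 - 4*u - 12)/(u^3 - 12*u^2 + 35*u - 24)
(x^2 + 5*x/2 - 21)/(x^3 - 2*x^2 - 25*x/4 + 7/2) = 2*(x + 6)/(2*x^2 + 3*x - 2)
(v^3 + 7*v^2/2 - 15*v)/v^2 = v + 7/2 - 15/v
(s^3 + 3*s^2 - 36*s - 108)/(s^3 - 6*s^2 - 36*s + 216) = (s + 3)/(s - 6)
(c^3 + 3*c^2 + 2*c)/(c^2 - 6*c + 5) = c*(c^2 + 3*c + 2)/(c^2 - 6*c + 5)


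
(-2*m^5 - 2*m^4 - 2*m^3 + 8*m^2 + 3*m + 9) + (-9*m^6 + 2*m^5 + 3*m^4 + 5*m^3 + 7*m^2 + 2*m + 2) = -9*m^6 + m^4 + 3*m^3 + 15*m^2 + 5*m + 11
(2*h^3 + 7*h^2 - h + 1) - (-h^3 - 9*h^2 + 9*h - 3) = 3*h^3 + 16*h^2 - 10*h + 4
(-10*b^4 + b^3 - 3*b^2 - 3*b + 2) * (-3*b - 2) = 30*b^5 + 17*b^4 + 7*b^3 + 15*b^2 - 4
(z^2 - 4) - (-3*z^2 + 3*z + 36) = 4*z^2 - 3*z - 40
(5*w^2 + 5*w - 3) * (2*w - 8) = 10*w^3 - 30*w^2 - 46*w + 24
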